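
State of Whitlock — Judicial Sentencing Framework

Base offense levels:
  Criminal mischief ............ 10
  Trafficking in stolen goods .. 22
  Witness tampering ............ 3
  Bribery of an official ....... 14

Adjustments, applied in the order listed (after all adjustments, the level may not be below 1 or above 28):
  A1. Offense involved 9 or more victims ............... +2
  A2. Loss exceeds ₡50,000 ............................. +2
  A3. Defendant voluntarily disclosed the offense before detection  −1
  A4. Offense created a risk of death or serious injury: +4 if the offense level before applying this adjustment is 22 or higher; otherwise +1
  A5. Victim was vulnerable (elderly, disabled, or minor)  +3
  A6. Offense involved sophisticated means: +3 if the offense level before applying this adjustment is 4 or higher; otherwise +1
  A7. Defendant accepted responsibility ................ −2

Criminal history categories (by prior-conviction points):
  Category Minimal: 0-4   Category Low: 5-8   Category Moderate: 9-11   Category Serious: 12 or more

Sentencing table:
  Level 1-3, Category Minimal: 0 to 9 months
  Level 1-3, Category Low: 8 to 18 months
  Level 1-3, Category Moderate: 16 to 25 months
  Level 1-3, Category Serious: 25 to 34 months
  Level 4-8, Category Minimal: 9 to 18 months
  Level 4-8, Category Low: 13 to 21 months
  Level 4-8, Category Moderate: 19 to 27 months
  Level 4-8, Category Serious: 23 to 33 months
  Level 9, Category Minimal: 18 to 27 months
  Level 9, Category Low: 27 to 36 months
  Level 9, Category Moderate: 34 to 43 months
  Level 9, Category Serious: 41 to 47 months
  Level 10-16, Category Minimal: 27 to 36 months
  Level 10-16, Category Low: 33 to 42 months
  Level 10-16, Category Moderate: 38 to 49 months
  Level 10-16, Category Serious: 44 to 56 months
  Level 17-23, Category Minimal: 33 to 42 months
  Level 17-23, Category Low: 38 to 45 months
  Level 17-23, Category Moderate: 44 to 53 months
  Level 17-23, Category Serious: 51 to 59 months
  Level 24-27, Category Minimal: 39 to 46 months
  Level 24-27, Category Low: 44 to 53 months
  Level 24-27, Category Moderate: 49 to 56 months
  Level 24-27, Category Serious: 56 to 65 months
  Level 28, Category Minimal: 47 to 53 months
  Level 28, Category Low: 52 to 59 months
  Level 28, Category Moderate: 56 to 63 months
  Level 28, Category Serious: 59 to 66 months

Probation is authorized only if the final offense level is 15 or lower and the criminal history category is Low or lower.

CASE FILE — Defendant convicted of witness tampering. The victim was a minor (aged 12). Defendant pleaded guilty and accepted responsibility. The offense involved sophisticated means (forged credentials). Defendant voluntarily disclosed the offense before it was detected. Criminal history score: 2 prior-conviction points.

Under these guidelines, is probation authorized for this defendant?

Base offense level for witness tampering: 3.
A1 does not apply.
A3 applies: 3 − 1 = 2.
A4 does not apply.
A5 applies: 2 + 3 = 5.
A6 applies (level before this adjustment is 5 ≥ 4, so +3): 5 + 3 = 8.
A7 applies: 8 − 2 = 6.
Final offense level: 6.
Criminal history: 2 prior points → Category Minimal (0-4).
Level 6 falls in the 4-8 band.
Grid: Level 4-8 × Category Minimal = 9-18 months.
Probation check: level 6 ≤ 15 and category Minimal ≤ Low → eligible.

Yes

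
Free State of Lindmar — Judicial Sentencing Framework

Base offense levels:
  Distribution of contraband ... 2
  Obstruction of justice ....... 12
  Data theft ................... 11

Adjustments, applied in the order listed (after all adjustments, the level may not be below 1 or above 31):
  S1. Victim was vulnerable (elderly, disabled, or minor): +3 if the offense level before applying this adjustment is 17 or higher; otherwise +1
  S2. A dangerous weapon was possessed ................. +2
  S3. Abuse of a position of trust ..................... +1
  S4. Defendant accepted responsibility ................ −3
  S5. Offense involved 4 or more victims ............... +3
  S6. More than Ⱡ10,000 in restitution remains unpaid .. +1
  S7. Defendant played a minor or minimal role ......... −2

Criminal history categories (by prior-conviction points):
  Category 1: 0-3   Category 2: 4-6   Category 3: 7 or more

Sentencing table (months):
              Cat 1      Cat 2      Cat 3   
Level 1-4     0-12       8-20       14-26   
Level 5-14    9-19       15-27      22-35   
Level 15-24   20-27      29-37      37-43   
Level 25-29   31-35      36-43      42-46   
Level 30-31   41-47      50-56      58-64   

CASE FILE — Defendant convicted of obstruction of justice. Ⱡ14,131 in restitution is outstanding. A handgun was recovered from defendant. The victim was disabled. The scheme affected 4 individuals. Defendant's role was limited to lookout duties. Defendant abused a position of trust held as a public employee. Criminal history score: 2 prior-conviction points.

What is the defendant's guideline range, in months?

Base offense level for obstruction of justice: 12.
S1 applies (level before this adjustment is 12 < 17, so +1): 12 + 1 = 13.
S2 applies: 13 + 2 = 15.
S3 applies: 15 + 1 = 16.
S5 applies: 16 + 3 = 19.
S6 applies: 19 + 1 = 20.
S7 applies: 20 − 2 = 18.
Final offense level: 18.
Criminal history: 2 prior points → Category 1 (0-3).
Level 18 falls in the 15-24 band.
Grid: Level 15-24 × Category 1 = 20-27 months.

20-27 months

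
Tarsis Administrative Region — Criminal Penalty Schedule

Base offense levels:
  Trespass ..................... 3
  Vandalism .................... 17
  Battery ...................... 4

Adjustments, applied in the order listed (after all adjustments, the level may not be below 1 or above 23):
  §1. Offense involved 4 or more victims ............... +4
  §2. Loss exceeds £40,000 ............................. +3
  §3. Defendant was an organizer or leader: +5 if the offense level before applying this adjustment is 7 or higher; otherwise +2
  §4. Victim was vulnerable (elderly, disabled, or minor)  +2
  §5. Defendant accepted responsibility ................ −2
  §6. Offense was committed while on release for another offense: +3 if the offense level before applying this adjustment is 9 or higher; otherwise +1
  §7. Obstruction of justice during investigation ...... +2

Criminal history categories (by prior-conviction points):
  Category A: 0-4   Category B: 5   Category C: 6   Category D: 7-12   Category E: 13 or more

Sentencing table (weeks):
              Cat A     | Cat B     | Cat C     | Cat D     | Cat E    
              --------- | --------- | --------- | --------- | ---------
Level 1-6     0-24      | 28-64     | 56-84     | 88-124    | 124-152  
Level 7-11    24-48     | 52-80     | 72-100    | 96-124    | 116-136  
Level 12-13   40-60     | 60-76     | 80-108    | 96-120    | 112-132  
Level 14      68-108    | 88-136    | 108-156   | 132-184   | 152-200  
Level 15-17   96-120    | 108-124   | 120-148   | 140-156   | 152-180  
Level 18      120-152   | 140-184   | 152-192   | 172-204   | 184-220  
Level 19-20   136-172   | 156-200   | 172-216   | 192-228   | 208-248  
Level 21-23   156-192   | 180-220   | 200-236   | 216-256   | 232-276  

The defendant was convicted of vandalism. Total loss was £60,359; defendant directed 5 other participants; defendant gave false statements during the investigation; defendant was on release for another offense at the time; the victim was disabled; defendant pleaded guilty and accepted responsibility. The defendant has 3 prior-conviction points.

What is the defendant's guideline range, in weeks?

156-192 weeks

Base offense level for vandalism: 17.
§1 does not apply.
§2 applies: 17 + 3 = 20.
§3 applies (level before this adjustment is 20 ≥ 7, so +5): 20 + 5 = 25.
§4 applies: 25 + 2 = 27.
§5 applies: 27 − 2 = 25.
§6 applies (level before this adjustment is 25 ≥ 9, so +3): 25 + 3 = 28.
§7 applies: 28 + 2 = 30.
Level 30 exceeds the maximum of 23; capped at 23.
Final offense level: 23.
Criminal history: 3 prior points → Category A (0-4).
Level 23 falls in the 21-23 band.
Grid: Level 21-23 × Category A = 156-192 weeks.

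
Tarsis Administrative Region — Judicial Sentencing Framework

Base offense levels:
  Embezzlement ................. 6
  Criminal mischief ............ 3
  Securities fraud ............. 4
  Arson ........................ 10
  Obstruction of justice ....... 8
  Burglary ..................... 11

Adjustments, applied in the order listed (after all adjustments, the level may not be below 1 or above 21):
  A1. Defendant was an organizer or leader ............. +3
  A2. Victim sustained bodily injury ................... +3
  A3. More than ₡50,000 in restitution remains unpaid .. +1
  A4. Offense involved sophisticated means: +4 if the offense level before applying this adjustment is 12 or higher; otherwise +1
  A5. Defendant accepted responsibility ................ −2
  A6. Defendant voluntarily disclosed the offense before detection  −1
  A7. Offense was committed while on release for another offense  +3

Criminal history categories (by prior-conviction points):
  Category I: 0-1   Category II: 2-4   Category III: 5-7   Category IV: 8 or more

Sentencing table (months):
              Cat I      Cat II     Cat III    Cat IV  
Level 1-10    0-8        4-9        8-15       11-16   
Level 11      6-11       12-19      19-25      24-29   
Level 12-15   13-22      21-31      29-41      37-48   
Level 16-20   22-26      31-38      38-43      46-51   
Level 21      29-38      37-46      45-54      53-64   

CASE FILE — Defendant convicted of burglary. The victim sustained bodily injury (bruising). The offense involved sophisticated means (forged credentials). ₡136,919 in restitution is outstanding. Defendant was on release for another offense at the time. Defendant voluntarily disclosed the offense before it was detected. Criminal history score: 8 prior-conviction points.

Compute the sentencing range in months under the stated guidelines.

53-64 months

Base offense level for burglary: 11.
A2 applies: 11 + 3 = 14.
A3 applies: 14 + 1 = 15.
A4 applies (level before this adjustment is 15 ≥ 12, so +4): 15 + 4 = 19.
A6 applies: 19 − 1 = 18.
A7 applies: 18 + 3 = 21.
Final offense level: 21.
Criminal history: 8 prior points → Category IV (8+).
Level 21 falls in the 21 band.
Grid: Level 21 × Category IV = 53-64 months.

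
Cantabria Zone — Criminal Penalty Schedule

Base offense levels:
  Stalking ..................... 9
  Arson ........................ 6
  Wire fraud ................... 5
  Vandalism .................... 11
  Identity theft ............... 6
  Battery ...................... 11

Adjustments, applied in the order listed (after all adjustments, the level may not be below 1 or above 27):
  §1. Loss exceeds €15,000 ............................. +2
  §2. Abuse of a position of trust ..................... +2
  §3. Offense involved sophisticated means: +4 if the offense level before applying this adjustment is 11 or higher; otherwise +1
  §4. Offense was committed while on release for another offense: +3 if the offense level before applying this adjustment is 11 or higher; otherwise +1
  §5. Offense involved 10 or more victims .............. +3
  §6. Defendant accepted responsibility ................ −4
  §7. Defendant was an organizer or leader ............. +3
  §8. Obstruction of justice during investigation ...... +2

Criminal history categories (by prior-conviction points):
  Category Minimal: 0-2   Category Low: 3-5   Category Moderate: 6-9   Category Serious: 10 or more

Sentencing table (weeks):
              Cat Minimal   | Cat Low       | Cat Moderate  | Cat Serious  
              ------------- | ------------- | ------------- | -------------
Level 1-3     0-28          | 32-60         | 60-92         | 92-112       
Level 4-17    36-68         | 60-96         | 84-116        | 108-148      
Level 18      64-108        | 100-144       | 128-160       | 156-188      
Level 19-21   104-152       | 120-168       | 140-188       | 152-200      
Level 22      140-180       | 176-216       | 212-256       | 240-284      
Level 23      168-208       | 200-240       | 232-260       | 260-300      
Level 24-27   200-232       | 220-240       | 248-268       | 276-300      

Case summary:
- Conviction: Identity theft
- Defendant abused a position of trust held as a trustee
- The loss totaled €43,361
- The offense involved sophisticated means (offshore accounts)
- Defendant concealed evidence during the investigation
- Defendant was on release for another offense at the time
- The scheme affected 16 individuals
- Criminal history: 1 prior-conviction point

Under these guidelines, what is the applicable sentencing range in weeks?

104-152 weeks

Base offense level for identity theft: 6.
§1 applies: 6 + 2 = 8.
§2 applies: 8 + 2 = 10.
§3 applies (level before this adjustment is 10 < 11, so +1): 10 + 1 = 11.
§4 applies (level before this adjustment is 11 ≥ 11, so +3): 11 + 3 = 14.
§5 applies: 14 + 3 = 17.
§6 does not apply.
§8 applies: 17 + 2 = 19.
Final offense level: 19.
Criminal history: 1 prior point → Category Minimal (0-2).
Level 19 falls in the 19-21 band.
Grid: Level 19-21 × Category Minimal = 104-152 weeks.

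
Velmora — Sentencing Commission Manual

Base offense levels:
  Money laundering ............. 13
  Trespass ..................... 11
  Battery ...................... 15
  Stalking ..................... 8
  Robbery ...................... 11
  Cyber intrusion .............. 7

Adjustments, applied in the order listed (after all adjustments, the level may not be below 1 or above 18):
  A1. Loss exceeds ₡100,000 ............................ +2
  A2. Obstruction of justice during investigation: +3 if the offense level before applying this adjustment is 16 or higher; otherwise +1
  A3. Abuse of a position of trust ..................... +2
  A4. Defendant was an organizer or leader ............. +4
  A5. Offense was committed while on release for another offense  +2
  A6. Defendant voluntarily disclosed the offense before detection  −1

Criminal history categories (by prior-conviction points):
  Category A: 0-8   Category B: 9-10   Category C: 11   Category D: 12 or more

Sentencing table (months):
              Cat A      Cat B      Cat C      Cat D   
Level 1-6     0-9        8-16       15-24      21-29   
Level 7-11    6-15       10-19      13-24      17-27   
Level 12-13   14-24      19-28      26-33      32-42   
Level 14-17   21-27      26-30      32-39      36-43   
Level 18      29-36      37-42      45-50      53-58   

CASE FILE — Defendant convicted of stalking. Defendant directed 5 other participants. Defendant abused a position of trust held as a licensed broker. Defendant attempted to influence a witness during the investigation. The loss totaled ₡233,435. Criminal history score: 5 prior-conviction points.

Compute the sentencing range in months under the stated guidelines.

Base offense level for stalking: 8.
A1 applies: 8 + 2 = 10.
A2 applies (level before this adjustment is 10 < 16, so +1): 10 + 1 = 11.
A3 applies: 11 + 2 = 13.
A4 applies: 13 + 4 = 17.
A6 does not apply.
Final offense level: 17.
Criminal history: 5 prior points → Category A (0-8).
Level 17 falls in the 14-17 band.
Grid: Level 14-17 × Category A = 21-27 months.

21-27 months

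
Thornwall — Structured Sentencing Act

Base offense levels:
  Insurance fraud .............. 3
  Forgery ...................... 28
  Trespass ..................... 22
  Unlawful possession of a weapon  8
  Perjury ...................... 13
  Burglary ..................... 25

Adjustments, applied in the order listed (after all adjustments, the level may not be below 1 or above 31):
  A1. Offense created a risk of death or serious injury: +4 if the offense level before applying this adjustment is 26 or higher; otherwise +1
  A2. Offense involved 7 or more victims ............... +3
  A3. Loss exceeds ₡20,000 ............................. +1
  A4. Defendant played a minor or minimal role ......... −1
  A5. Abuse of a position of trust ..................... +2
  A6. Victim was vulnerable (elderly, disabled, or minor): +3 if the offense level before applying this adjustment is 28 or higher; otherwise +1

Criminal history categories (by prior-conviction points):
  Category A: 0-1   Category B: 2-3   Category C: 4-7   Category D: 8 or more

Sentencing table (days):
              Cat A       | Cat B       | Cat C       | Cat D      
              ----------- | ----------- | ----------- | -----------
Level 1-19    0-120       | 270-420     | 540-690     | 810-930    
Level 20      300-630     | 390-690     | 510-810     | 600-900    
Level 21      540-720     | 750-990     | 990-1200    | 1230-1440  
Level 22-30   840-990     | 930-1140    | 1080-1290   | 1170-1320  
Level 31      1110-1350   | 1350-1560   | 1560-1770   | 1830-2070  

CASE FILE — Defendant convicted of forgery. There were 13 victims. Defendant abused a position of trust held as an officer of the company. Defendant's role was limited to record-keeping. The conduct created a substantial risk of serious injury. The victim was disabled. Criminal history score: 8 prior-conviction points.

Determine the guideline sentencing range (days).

Base offense level for forgery: 28.
A1 applies (level before this adjustment is 28 ≥ 26, so +4): 28 + 4 = 32.
A2 applies: 32 + 3 = 35.
A3 does not apply.
A4 applies: 35 − 1 = 34.
A5 applies: 34 + 2 = 36.
A6 applies (level before this adjustment is 36 ≥ 28, so +3): 36 + 3 = 39.
Level 39 exceeds the maximum of 31; capped at 31.
Final offense level: 31.
Criminal history: 8 prior points → Category D (8+).
Level 31 falls in the 31 band.
Grid: Level 31 × Category D = 1830-2070 days.

1830-2070 days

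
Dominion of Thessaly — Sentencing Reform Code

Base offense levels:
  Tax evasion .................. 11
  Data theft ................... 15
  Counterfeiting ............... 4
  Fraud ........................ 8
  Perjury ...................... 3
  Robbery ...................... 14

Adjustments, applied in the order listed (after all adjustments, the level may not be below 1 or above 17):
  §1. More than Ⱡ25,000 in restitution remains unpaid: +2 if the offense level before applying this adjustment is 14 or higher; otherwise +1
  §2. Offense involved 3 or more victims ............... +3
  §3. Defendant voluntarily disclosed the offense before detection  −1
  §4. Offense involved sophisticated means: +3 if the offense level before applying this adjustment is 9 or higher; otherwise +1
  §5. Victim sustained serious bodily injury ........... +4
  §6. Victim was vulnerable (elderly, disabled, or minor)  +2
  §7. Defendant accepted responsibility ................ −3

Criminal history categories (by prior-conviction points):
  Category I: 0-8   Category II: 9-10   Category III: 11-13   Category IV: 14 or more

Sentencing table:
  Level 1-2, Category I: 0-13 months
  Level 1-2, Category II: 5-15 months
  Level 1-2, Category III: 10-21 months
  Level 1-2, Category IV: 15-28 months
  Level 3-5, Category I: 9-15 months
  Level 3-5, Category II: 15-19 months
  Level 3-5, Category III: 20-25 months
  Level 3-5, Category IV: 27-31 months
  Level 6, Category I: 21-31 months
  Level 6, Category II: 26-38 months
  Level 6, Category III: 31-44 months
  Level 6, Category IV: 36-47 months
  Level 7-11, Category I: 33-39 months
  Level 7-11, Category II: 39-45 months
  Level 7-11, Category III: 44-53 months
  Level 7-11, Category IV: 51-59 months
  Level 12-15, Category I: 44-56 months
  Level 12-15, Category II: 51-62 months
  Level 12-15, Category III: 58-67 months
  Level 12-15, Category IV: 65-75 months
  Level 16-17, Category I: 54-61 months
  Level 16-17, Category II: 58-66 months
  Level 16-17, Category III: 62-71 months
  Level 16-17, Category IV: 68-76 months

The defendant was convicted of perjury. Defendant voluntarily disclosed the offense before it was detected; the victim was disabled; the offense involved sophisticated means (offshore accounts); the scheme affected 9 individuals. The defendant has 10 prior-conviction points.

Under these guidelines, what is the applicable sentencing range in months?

Base offense level for perjury: 3.
§1 does not apply.
§2 applies: 3 + 3 = 6.
§3 applies: 6 − 1 = 5.
§4 applies (level before this adjustment is 5 < 9, so +1): 5 + 1 = 6.
§6 applies: 6 + 2 = 8.
Final offense level: 8.
Criminal history: 10 prior points → Category II (9-10).
Level 8 falls in the 7-11 band.
Grid: Level 7-11 × Category II = 39-45 months.

39-45 months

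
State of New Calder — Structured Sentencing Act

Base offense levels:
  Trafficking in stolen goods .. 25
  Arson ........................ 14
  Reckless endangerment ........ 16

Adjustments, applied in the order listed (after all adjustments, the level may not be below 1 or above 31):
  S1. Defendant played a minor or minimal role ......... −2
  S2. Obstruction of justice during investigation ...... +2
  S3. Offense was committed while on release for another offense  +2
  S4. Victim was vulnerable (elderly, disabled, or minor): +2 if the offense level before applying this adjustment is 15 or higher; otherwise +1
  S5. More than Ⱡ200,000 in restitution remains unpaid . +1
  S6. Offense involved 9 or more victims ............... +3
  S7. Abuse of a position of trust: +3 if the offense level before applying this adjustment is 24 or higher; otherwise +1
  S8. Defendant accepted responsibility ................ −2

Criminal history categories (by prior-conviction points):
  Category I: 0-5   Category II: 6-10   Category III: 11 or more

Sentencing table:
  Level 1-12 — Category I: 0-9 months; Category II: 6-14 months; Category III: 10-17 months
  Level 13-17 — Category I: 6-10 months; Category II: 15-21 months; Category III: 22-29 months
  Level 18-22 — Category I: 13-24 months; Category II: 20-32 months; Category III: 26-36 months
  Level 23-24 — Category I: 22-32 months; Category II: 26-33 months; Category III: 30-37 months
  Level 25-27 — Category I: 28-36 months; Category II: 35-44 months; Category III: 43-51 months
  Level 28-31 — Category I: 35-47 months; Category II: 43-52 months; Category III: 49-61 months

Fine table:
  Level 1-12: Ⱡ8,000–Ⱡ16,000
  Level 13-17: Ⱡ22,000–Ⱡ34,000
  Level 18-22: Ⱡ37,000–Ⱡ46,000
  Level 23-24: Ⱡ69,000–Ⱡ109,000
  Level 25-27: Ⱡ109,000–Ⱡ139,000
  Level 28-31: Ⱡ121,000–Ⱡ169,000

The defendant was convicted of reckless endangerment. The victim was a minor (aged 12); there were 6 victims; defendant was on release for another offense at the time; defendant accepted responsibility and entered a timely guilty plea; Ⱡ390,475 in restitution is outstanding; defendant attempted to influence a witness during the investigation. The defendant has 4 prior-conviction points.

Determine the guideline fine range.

Base offense level for reckless endangerment: 16.
S1 does not apply.
S2 applies: 16 + 2 = 18.
S3 applies: 18 + 2 = 20.
S4 applies (level before this adjustment is 20 ≥ 15, so +2): 20 + 2 = 22.
S5 applies: 22 + 1 = 23.
S6 does not apply.
S8 applies: 23 − 2 = 21.
Final offense level: 21.
Level 21 falls in the 18-22 band.
Fine table: Level 18-22 → Ⱡ37,000–Ⱡ46,000.

Ⱡ37,000–Ⱡ46,000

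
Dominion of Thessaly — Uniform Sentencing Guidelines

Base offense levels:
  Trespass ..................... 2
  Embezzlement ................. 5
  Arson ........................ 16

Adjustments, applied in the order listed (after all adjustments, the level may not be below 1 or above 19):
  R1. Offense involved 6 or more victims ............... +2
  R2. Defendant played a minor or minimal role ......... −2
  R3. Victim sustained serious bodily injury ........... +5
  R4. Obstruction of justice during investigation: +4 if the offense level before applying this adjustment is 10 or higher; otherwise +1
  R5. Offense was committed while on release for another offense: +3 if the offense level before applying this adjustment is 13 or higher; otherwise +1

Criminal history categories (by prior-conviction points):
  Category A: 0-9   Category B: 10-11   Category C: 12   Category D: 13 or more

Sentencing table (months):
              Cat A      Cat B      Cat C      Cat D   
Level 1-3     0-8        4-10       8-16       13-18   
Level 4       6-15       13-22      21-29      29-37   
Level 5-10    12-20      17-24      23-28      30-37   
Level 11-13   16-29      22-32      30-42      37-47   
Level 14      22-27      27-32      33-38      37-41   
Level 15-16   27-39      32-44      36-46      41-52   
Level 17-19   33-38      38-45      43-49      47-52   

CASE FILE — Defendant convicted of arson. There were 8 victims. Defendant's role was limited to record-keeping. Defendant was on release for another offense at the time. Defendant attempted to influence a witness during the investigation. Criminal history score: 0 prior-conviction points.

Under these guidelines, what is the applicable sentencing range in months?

Base offense level for arson: 16.
R1 applies: 16 + 2 = 18.
R2 applies: 18 − 2 = 16.
R4 applies (level before this adjustment is 16 ≥ 10, so +4): 16 + 4 = 20.
R5 applies (level before this adjustment is 20 ≥ 13, so +3): 20 + 3 = 23.
Level 23 exceeds the maximum of 19; capped at 19.
Final offense level: 19.
Criminal history: 0 prior points → Category A (0-9).
Level 19 falls in the 17-19 band.
Grid: Level 17-19 × Category A = 33-38 months.

33-38 months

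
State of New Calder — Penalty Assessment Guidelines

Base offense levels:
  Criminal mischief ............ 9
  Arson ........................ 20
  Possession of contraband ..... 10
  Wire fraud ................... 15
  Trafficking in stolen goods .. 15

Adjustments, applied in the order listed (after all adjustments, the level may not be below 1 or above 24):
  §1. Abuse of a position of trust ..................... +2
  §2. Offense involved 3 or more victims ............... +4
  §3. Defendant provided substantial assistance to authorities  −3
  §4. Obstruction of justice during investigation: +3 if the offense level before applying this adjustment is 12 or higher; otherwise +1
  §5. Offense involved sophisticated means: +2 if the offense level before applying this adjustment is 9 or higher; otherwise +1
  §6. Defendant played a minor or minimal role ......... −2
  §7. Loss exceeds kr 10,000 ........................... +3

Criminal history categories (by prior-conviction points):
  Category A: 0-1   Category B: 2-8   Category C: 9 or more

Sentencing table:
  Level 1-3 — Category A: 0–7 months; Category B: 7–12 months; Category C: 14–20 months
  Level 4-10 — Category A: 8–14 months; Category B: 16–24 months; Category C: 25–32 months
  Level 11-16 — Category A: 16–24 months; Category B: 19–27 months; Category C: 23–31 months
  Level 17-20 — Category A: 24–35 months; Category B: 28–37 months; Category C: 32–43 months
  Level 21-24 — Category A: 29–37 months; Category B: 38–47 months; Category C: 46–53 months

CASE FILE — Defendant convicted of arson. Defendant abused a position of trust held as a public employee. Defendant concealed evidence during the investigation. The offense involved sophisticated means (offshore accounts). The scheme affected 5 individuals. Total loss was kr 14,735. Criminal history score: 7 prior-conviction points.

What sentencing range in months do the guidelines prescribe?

38-47 months

Base offense level for arson: 20.
§1 applies: 20 + 2 = 22.
§2 applies: 22 + 4 = 26.
§3 does not apply.
§4 applies (level before this adjustment is 26 ≥ 12, so +3): 26 + 3 = 29.
§5 applies (level before this adjustment is 29 ≥ 9, so +2): 29 + 2 = 31.
§7 applies: 31 + 3 = 34.
Level 34 exceeds the maximum of 24; capped at 24.
Final offense level: 24.
Criminal history: 7 prior points → Category B (2-8).
Level 24 falls in the 21-24 band.
Grid: Level 21-24 × Category B = 38-47 months.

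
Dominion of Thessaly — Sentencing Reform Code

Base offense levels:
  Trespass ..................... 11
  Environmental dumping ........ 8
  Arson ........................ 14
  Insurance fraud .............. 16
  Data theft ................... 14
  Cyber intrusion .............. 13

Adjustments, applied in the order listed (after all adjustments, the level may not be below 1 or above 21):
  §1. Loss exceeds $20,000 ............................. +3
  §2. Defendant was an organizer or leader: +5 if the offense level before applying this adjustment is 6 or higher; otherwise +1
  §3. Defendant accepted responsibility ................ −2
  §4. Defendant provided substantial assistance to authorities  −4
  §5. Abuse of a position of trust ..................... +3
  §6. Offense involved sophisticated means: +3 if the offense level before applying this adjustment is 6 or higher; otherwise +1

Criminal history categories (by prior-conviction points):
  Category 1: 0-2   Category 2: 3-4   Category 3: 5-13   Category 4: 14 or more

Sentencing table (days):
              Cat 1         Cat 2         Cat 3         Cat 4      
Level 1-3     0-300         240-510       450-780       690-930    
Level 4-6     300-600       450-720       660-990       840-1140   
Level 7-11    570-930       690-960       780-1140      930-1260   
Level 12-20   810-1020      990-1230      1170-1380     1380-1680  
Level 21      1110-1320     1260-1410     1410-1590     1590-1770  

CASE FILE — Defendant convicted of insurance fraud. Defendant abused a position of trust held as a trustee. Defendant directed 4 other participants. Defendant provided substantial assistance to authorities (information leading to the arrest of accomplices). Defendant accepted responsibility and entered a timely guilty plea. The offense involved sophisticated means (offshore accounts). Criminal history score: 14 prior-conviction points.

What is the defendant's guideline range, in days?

Base offense level for insurance fraud: 16.
§1 does not apply.
§2 applies (level before this adjustment is 16 ≥ 6, so +5): 16 + 5 = 21.
§3 applies: 21 − 2 = 19.
§4 applies: 19 − 4 = 15.
§5 applies: 15 + 3 = 18.
§6 applies (level before this adjustment is 18 ≥ 6, so +3): 18 + 3 = 21.
Final offense level: 21.
Criminal history: 14 prior points → Category 4 (14+).
Level 21 falls in the 21 band.
Grid: Level 21 × Category 4 = 1590-1770 days.

1590-1770 days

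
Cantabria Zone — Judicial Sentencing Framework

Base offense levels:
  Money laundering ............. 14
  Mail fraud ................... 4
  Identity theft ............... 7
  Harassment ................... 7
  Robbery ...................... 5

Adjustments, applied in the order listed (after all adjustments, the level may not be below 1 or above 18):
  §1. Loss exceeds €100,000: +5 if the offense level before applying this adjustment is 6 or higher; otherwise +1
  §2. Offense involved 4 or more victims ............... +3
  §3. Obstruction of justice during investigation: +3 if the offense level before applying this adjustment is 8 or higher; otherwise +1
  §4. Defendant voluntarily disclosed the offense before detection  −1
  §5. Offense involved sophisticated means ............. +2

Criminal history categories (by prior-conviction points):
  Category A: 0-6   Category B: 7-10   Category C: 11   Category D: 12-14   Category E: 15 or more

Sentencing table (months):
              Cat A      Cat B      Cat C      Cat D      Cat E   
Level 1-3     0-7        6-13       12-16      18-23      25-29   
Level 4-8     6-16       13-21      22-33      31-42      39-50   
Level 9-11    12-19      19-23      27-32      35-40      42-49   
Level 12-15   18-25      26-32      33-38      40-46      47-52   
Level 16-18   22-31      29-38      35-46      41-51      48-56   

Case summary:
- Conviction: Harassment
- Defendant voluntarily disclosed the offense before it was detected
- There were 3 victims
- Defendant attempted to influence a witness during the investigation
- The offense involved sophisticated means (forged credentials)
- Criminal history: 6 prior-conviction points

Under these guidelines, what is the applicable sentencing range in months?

Base offense level for harassment: 7.
§1 does not apply.
§3 applies (level before this adjustment is 7 < 8, so +1): 7 + 1 = 8.
§4 applies: 8 − 1 = 7.
§5 applies: 7 + 2 = 9.
Final offense level: 9.
Criminal history: 6 prior points → Category A (0-6).
Level 9 falls in the 9-11 band.
Grid: Level 9-11 × Category A = 12-19 months.

12-19 months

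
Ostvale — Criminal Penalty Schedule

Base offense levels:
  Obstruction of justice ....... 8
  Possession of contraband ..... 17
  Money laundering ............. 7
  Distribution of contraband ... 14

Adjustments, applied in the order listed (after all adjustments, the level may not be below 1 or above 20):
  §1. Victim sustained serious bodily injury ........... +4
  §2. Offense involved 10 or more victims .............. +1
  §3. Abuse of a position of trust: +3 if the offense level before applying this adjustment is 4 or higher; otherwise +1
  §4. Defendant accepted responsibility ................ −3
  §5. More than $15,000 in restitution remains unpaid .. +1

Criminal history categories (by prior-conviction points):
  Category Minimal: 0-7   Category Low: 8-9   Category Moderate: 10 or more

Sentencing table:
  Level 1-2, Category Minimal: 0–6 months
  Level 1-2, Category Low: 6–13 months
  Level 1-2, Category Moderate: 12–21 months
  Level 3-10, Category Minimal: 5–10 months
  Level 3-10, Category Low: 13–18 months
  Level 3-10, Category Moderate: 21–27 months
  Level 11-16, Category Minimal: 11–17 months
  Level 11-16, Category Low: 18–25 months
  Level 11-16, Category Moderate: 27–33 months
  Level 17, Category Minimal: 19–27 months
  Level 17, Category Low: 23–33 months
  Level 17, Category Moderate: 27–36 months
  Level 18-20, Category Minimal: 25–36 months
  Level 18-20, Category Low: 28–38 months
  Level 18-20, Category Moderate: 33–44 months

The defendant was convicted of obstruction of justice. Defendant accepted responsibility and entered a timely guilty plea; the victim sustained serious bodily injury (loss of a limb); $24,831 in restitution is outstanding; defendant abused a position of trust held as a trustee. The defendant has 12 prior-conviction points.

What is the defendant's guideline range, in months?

27-33 months

Base offense level for obstruction of justice: 8.
§1 applies: 8 + 4 = 12.
§3 applies (level before this adjustment is 12 ≥ 4, so +3): 12 + 3 = 15.
§4 applies: 15 − 3 = 12.
§5 applies: 12 + 1 = 13.
Final offense level: 13.
Criminal history: 12 prior points → Category Moderate (10+).
Level 13 falls in the 11-16 band.
Grid: Level 11-16 × Category Moderate = 27-33 months.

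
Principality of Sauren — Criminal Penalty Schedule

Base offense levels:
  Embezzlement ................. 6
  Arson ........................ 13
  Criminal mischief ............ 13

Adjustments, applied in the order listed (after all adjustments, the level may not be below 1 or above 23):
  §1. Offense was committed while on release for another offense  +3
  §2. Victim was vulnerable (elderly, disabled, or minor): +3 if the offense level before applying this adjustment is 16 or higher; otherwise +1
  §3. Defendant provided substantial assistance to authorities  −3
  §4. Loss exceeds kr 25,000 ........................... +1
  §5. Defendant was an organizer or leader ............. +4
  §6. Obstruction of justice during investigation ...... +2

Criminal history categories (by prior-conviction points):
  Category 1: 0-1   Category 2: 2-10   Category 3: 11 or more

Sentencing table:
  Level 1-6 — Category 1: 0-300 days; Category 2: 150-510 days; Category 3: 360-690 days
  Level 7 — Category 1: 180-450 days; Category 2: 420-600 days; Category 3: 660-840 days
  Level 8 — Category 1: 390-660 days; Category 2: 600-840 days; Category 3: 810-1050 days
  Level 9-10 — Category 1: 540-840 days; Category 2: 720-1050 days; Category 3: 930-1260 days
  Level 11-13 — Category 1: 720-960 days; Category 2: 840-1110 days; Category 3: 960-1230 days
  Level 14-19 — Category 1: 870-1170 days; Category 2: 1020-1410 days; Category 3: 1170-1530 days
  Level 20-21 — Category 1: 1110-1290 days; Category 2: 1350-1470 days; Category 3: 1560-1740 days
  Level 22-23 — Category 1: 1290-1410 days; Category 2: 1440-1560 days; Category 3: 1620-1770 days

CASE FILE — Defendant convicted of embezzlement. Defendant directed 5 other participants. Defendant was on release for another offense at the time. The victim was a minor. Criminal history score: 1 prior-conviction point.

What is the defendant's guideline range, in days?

870-1170 days

Base offense level for embezzlement: 6.
§1 applies: 6 + 3 = 9.
§2 applies (level before this adjustment is 9 < 16, so +1): 9 + 1 = 10.
§4 does not apply.
§5 applies: 10 + 4 = 14.
Final offense level: 14.
Criminal history: 1 prior point → Category 1 (0-1).
Level 14 falls in the 14-19 band.
Grid: Level 14-19 × Category 1 = 870-1170 days.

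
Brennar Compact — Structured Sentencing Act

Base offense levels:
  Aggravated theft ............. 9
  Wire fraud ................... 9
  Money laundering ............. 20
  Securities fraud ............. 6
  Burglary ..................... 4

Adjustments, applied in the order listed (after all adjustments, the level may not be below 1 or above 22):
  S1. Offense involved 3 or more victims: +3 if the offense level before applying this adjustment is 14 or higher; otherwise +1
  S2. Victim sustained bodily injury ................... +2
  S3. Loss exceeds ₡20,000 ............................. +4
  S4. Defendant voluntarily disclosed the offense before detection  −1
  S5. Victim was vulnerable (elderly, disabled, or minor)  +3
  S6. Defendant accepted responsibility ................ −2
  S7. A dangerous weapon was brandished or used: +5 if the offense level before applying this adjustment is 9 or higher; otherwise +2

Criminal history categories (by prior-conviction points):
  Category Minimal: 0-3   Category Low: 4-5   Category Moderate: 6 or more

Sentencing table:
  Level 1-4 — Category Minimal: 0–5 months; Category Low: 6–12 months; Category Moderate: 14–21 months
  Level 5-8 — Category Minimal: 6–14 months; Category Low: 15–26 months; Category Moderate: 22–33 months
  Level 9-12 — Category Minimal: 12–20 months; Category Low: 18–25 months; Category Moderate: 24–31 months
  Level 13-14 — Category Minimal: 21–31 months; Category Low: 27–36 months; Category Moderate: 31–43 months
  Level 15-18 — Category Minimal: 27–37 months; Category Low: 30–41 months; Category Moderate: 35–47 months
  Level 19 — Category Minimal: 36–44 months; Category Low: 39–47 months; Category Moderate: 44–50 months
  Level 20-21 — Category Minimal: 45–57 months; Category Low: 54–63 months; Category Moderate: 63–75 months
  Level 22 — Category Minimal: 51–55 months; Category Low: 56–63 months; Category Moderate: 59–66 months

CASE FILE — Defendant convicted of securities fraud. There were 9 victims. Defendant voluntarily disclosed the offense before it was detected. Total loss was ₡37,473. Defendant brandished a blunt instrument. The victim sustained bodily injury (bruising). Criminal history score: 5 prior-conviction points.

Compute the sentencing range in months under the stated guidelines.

30-41 months

Base offense level for securities fraud: 6.
S1 applies (level before this adjustment is 6 < 14, so +1): 6 + 1 = 7.
S2 applies: 7 + 2 = 9.
S3 applies: 9 + 4 = 13.
S4 applies: 13 − 1 = 12.
S7 applies (level before this adjustment is 12 ≥ 9, so +5): 12 + 5 = 17.
Final offense level: 17.
Criminal history: 5 prior points → Category Low (4-5).
Level 17 falls in the 15-18 band.
Grid: Level 15-18 × Category Low = 30-41 months.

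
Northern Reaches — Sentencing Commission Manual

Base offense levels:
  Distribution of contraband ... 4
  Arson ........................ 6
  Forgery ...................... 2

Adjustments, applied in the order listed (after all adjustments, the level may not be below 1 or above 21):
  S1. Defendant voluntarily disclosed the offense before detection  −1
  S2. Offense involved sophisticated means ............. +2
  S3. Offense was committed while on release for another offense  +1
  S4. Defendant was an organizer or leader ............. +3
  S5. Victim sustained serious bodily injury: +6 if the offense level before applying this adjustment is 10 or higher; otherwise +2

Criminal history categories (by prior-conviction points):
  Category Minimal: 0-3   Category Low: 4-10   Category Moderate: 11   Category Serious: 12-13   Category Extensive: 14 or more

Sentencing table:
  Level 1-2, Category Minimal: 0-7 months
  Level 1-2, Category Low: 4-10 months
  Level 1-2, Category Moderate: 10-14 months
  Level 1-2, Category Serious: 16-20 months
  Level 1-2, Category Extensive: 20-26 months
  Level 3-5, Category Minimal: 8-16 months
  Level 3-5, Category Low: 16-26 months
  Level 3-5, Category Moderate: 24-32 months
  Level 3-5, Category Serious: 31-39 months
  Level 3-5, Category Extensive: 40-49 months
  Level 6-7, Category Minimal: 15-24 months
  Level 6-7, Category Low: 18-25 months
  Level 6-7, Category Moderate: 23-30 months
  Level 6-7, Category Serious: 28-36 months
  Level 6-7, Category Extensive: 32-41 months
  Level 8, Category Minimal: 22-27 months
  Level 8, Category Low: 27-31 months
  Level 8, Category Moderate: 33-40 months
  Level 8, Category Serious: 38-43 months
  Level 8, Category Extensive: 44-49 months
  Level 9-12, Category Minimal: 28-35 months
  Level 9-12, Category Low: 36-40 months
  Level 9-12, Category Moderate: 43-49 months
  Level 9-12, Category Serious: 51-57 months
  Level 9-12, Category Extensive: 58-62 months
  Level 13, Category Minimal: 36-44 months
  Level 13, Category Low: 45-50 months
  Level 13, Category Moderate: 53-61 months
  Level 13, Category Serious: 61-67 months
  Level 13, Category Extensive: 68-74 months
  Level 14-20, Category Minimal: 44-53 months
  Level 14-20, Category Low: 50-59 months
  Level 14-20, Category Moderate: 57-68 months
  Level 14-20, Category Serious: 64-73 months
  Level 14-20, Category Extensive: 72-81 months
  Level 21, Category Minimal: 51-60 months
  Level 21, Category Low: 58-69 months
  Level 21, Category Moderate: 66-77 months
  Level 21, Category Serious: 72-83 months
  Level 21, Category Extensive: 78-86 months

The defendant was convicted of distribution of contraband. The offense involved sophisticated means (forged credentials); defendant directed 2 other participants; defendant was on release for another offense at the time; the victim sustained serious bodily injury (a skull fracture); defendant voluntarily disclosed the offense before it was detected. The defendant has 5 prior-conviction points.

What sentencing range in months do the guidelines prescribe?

Base offense level for distribution of contraband: 4.
S1 applies: 4 − 1 = 3.
S2 applies: 3 + 2 = 5.
S3 applies: 5 + 1 = 6.
S4 applies: 6 + 3 = 9.
S5 applies (level before this adjustment is 9 < 10, so +2): 9 + 2 = 11.
Final offense level: 11.
Criminal history: 5 prior points → Category Low (4-10).
Level 11 falls in the 9-12 band.
Grid: Level 9-12 × Category Low = 36-40 months.

36-40 months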